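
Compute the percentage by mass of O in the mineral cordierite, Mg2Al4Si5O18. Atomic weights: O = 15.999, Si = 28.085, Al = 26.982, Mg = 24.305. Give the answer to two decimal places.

Formula mass = 2×24.305 + 4×26.982 + 5×28.085 + 18×15.999 = 584.945 g/mol, of which 287.982 g is O.
So O makes up 287.982/584.945 = 0.4923 of the mass, i.e. 49.23%.

49.23 weight percent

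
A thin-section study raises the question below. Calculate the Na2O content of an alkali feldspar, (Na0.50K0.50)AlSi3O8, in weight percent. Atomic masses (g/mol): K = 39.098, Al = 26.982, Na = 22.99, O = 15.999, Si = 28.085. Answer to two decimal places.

M((Na0.50K0.50)AlSi3O8) = 270.273 g/mol; M(Na2O) = 61.979 g/mol.
Moles Na2O per formula unit = 0.50 Na ÷ 2 = 0.2500.
Na2O fraction = (0.2500 × 61.979) / 270.273 = 15.495/270.273 = 0.0573.

5.73 wt%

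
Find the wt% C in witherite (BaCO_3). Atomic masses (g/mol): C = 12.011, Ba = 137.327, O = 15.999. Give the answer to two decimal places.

Formula mass = 1·137.327 + 1·12.011 + 3·15.999 = 197.335 g/mol, of which 12.011 g is C.
So C makes up 12.011/197.335 = 0.0609 of the mass, i.e. 6.09%.

6.09 mass %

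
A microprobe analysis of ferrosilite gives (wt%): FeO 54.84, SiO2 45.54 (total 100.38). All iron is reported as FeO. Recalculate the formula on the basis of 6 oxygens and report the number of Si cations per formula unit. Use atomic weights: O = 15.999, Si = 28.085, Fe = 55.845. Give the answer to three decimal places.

FeO: 54.84/71.844 = 0.76332 mol → 0.76332 mol Fe, 0.76332 mol O.
SiO2: 45.54/60.083 = 0.75795 mol → 0.75795 mol Si, 1.51590 mol O.
Total oxygen = 2.27922 mol. Normalization factor = 6/2.27922 = 2.63248.
Si per 6 O = 0.75795 × 2.63248 = 1.995.

1.995 Si apfu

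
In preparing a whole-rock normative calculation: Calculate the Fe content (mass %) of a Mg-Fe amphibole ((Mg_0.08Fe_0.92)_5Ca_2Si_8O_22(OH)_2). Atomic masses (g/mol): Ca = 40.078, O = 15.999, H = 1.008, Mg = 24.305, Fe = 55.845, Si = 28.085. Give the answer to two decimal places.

26.83 mass %

Molar mass of (Mg_0.08Fe_0.92)_5Ca_2Si_8O_22(OH)_2: 0.40×24.305 + 4.60×55.845 + 2×40.078 + 8×28.085 + 24×15.999 + 2×1.008 = 957.437 g/mol.
Mass of Fe per formula unit: 4.60 × 55.845 = 256.887 g.
Weight fraction Fe = 256.887 / 957.437 = 0.2683.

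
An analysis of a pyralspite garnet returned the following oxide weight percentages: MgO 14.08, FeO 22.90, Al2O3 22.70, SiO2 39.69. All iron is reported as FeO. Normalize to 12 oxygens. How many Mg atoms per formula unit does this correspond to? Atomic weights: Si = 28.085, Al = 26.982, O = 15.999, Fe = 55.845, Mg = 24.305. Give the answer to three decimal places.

1.578 Mg apfu

MgO (M=40.304): mol = 0.34934; Mg = 0.34934, O = 0.34934.
FeO (M=71.844): mol = 0.31875; Fe = 0.31875, O = 0.31875.
Al2O3 (M=101.961): mol = 0.22263; Al = 0.44526, O = 0.66789.
SiO2 (M=60.083): mol = 0.66059; Si = 0.66059, O = 1.32118.
ΣO = 2.65716; factor = 12/ΣO = 4.51610.
Mg apfu = 0.34934 × 4.51610 = 1.578.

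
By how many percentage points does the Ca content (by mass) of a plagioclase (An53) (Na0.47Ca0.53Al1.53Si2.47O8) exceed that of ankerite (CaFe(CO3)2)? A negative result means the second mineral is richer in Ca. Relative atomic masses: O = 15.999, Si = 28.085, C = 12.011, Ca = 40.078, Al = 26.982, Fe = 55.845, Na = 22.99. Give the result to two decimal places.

-10.71 percentage points

Ca in Na0.47Ca0.53Al1.53Si2.47O8: molar mass 270.691 g/mol; 0.53×40.078 = 21.241 g → 7.85 wt%.
Ca in CaFe(CO3)2: molar mass 215.939 g/mol; 1×40.078 = 40.078 g → 18.56 wt%.
Difference = 7.85 − 18.56 = -10.71 percentage points.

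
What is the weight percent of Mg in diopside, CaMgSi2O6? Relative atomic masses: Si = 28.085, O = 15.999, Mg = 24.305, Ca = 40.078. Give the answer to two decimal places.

11.22 wt%

M(CaMgSi2O6) = 216.547 g/mol.
Mg contributes 1 × 24.305 = 24.305 g per mole.
24.305/216.547 = 0.1122 → 11.22%.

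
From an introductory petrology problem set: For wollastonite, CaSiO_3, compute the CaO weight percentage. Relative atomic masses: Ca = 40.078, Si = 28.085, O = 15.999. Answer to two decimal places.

48.28 wt%

Formula mass = 116.160 g/mol.
1 Ca → 1.0000 mol CaO per formula unit; M(CaO) = 56.077, so CaO mass = 56.077 g.
56.077/116.160 × 100 = 48.28 wt%.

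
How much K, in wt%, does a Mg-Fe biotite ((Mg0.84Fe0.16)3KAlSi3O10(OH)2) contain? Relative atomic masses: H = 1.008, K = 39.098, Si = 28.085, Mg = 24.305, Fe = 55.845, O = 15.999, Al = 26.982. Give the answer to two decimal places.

Formula mass = 2.52×24.305 + 0.48×55.845 + 1×39.098 + 1×26.982 + 3×28.085 + 12×15.999 + 2×1.008 = 432.393 g/mol, of which 39.098 g is K.
So K makes up 39.098/432.393 = 0.0904 of the mass, i.e. 9.04%.

9.04 wt%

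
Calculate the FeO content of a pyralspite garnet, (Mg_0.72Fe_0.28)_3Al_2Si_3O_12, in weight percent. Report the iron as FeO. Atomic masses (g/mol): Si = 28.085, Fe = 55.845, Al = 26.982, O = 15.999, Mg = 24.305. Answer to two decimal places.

14.05 wt%

Molar mass of (Mg_0.72Fe_0.28)_3Al_2Si_3O_12 = 2.16*24.305 + 0.84*55.845 + 2*26.982 + 3*28.085 + 12*15.999 = 429.616 g/mol.
Each formula unit contains 0.84 Fe, equivalent to 0.84/1 = 0.8400 mol FeO.
M(FeO) = 1×55.845 + 1×15.999 = 71.844 g/mol.
Mass of FeO per formula unit = 0.8400 × 71.844 = 60.349 g.
FeO wt% = 60.349 / 429.616 × 100 = 14.05%.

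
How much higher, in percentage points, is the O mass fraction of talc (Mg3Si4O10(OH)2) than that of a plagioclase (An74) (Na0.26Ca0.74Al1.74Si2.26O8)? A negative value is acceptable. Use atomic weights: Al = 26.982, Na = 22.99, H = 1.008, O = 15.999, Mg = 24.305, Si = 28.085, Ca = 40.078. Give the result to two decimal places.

3.92 percentage points

O in Mg3Si4O10(OH)2: molar mass 379.259 g/mol; 12×15.999 = 191.988 g → 50.62 wt%.
O in Na0.26Ca0.74Al1.74Si2.26O8: molar mass 274.048 g/mol; 8×15.999 = 127.992 g → 46.70 wt%.
Difference = 50.62 − 46.70 = 3.92 percentage points.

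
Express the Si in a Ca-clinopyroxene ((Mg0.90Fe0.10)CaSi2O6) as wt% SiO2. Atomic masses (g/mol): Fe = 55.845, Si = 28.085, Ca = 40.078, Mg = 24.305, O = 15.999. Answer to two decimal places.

Formula mass = 219.701 g/mol.
2 Si → 2.0000 mol SiO2 per formula unit; M(SiO2) = 60.083, so SiO2 mass = 120.166 g.
120.166/219.701 × 100 = 54.70 wt%.

54.70 wt%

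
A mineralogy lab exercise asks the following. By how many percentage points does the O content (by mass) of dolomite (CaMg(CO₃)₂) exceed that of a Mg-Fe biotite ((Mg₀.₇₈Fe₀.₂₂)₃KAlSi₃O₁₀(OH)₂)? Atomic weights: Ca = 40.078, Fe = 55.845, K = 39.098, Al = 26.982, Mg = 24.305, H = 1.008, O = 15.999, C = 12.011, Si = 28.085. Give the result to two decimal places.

8.23 percentage points

O in CaMg(CO₃)₂: molar mass 184.399 g/mol; 6×15.999 = 95.994 g → 52.06 wt%.
O in (Mg₀.₇₈Fe₀.₂₂)₃KAlSi₃O₁₀(OH)₂: molar mass 438.070 g/mol; 12×15.999 = 191.988 g → 43.83 wt%.
Difference = 52.06 − 43.83 = 8.23 percentage points.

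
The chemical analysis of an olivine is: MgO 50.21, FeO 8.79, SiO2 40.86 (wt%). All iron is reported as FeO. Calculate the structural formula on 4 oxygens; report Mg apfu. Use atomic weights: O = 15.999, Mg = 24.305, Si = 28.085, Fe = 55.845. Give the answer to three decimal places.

50.21 wt% MgO ÷ 40.304 g/mol = 1.24578 mol, giving 1.24578 Mg and 1.24578 O.
8.79 wt% FeO ÷ 71.844 g/mol = 0.12235 mol, giving 0.12235 Fe and 0.12235 O.
40.86 wt% SiO2 ÷ 60.083 g/mol = 0.68006 mol, giving 0.68006 Si and 1.36012 O.
Oxygen sums to 2.72825; scaling by 4/2.72825 = 1.46614 puts the formula on 4 O.
Mg: 1.24578 × 1.46614 = 1.826 atoms per formula unit.

1.826 Mg apfu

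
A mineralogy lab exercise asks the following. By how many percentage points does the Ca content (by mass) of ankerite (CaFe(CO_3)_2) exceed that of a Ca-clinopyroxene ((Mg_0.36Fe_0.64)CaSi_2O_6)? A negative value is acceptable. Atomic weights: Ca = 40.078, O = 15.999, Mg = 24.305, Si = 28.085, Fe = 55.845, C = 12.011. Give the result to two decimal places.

Ca in CaFe(CO_3)_2: molar mass 215.939 g/mol; 1×40.078 = 40.078 g → 18.56 wt%.
Ca in (Mg_0.36Fe_0.64)CaSi_2O_6: molar mass 236.733 g/mol; 1×40.078 = 40.078 g → 16.93 wt%.
Difference = 18.56 − 16.93 = 1.63 percentage points.

1.63 percentage points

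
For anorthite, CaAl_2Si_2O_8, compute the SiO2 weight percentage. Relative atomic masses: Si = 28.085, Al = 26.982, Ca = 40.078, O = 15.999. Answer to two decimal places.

Molar mass of CaAl_2Si_2O_8 = 1×40.078 + 2×26.982 + 2×28.085 + 8×15.999 = 278.204 g/mol.
Each formula unit contains 2 Si, equivalent to 2/1 = 2.0000 mol SiO2.
M(SiO2) = 1×28.085 + 2×15.999 = 60.083 g/mol.
Mass of SiO2 per formula unit = 2.0000 × 60.083 = 120.166 g.
SiO2 wt% = 120.166 / 278.204 × 100 = 43.19%.

43.19 wt%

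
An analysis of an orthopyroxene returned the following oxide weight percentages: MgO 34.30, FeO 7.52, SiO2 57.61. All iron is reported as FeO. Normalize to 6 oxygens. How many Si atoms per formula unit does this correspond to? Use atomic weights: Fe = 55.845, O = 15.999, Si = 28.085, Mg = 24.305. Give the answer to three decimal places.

2.002 Si apfu

34.30 wt% MgO ÷ 40.304 g/mol = 0.85103 mol, giving 0.85103 Mg and 0.85103 O.
7.52 wt% FeO ÷ 71.844 g/mol = 0.10467 mol, giving 0.10467 Fe and 0.10467 O.
57.61 wt% SiO2 ÷ 60.083 g/mol = 0.95884 mol, giving 0.95884 Si and 1.91768 O.
Oxygen sums to 2.87338; scaling by 6/2.87338 = 2.08813 puts the formula on 6 O.
Si: 0.95884 × 2.08813 = 2.002 atoms per formula unit.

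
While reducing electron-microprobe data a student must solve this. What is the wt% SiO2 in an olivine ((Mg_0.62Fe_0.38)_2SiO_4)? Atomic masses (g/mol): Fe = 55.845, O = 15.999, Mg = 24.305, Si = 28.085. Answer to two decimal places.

36.49 wt%

M((Mg_0.62Fe_0.38)_2SiO_4) = 164.661 g/mol; M(SiO2) = 60.083 g/mol.
Moles SiO2 per formula unit = 1 Si ÷ 1 = 1.0000.
SiO2 fraction = (1.0000 × 60.083) / 164.661 = 60.083/164.661 = 0.3649.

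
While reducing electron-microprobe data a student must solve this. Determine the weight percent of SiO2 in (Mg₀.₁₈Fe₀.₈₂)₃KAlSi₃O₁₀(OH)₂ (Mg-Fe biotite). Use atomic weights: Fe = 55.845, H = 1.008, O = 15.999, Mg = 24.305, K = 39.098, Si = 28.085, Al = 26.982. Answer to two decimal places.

Formula mass = 494.842 g/mol.
3 Si → 3.0000 mol SiO2 per formula unit; M(SiO2) = 60.083, so SiO2 mass = 180.249 g.
180.249/494.842 × 100 = 36.43 wt%.

36.43 wt%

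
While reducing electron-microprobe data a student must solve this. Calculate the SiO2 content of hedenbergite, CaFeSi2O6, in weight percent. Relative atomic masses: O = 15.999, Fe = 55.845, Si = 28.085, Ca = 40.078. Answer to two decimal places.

Formula mass = 248.087 g/mol.
2 Si → 2.0000 mol SiO2 per formula unit; M(SiO2) = 60.083, so SiO2 mass = 120.166 g.
120.166/248.087 × 100 = 48.44 wt%.

48.44 wt%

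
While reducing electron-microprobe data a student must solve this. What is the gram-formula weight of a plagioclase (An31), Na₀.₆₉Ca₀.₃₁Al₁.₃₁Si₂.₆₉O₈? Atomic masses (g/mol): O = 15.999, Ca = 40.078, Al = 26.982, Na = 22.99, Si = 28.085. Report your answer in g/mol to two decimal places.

267.17 g/mol

M = 0.69*22.99 + 0.31*40.078 + 1.31*26.982 + 2.69*28.085 + 8*15.999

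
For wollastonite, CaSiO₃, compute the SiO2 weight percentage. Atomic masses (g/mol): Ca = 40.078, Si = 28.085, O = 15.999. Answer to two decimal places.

Formula mass = 116.160 g/mol.
1 Si → 1.0000 mol SiO2 per formula unit; M(SiO2) = 60.083, so SiO2 mass = 60.083 g.
60.083/116.160 × 100 = 51.72 wt%.

51.72 wt%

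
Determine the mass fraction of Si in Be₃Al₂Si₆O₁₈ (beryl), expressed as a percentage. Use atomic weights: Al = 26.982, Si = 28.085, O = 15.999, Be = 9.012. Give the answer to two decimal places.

31.35 wt%

M(Be₃Al₂Si₆O₁₈) = 537.492 g/mol.
Si contributes 6 × 28.085 = 168.510 g per mole.
168.510/537.492 = 0.3135 → 31.35%.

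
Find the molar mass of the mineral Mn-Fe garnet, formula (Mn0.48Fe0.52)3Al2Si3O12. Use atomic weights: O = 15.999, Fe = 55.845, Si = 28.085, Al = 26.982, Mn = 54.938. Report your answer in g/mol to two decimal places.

The formula mass is the sum 1.44·54.938 + 1.56·55.845 + 2·26.982 + 3·28.085 + 12·15.999.

496.44 g/mol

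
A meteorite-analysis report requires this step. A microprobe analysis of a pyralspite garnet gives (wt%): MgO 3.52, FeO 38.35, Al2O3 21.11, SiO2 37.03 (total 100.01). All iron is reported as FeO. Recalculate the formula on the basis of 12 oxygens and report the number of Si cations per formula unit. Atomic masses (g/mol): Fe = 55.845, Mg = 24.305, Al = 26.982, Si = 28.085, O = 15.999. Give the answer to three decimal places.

MgO (M=40.304): mol = 0.08734; Mg = 0.08734, O = 0.08734.
FeO (M=71.844): mol = 0.53380; Fe = 0.53380, O = 0.53380.
Al2O3 (M=101.961): mol = 0.20704; Al = 0.41408, O = 0.62112.
SiO2 (M=60.083): mol = 0.61631; Si = 0.61631, O = 1.23262.
ΣO = 2.47488; factor = 12/ΣO = 4.84872.
Si apfu = 0.61631 × 4.84872 = 2.988.

2.988 Si apfu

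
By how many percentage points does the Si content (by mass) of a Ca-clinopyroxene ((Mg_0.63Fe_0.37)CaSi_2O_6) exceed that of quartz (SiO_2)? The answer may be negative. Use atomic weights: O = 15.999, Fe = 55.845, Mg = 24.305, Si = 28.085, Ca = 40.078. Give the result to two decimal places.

-22.13 percentage points

Si in (Mg_0.63Fe_0.37)CaSi_2O_6: molar mass 228.217 g/mol; 2×28.085 = 56.170 g → 24.61 wt%.
Si in SiO_2: molar mass 60.083 g/mol; 1×28.085 = 28.085 g → 46.74 wt%.
Difference = 24.61 − 46.74 = -22.13 percentage points.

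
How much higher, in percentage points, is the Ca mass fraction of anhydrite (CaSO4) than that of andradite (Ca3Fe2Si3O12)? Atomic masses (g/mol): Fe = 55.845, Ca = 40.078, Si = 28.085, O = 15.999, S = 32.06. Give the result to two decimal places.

M(CaSO4) = 136.134 g/mol, so wt% Ca = 40.078/136.134 × 100 = 29.44%.
M(Ca3Fe2Si3O12) = 508.167 g/mol, so wt% Ca = 120.234/508.167 × 100 = 23.66%.
29.44 − 23.66 = 5.78 pp.

5.78 percentage points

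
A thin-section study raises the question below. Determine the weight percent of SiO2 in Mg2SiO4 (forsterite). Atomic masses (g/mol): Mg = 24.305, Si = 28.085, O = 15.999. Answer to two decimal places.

M(Mg2SiO4) = 140.691 g/mol; M(SiO2) = 60.083 g/mol.
Moles SiO2 per formula unit = 1 Si ÷ 1 = 1.0000.
SiO2 fraction = (1.0000 × 60.083) / 140.691 = 60.083/140.691 = 0.4271.

42.71 wt%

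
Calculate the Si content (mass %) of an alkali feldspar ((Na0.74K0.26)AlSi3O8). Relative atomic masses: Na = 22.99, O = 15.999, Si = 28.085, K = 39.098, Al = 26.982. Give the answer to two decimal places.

31.63 mass %

Molar mass of (Na0.74K0.26)AlSi3O8: 0.74*22.99 + 0.26*39.098 + 1*26.982 + 3*28.085 + 8*15.999 = 266.407 g/mol.
Mass of Si per formula unit: 3 × 28.085 = 84.255 g.
Weight fraction Si = 84.255 / 266.407 = 0.3163.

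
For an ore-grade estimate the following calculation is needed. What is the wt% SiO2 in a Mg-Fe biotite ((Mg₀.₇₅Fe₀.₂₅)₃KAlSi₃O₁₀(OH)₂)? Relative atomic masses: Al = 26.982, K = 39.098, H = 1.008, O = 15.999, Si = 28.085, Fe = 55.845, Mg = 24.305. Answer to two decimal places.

Formula mass = 440.909 g/mol.
3 Si → 3.0000 mol SiO2 per formula unit; M(SiO2) = 60.083, so SiO2 mass = 180.249 g.
180.249/440.909 × 100 = 40.88 wt%.

40.88 wt%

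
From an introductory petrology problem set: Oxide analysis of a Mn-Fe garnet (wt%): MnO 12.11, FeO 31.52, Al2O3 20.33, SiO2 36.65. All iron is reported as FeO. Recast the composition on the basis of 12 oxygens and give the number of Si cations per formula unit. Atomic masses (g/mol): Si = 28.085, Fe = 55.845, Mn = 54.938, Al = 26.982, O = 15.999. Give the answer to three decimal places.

MnO (M=70.937): mol = 0.17071; Mn = 0.17071, O = 0.17071.
FeO (M=71.844): mol = 0.43873; Fe = 0.43873, O = 0.43873.
Al2O3 (M=101.961): mol = 0.19939; Al = 0.39878, O = 0.59817.
SiO2 (M=60.083): mol = 0.60999; Si = 0.60999, O = 1.21998.
ΣO = 2.42759; factor = 12/ΣO = 4.94317.
Si apfu = 0.60999 × 4.94317 = 3.015.

3.015 Si apfu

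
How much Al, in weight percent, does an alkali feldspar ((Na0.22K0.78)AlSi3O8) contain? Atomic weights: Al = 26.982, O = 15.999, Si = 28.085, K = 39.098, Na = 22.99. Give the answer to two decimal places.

9.82 weight percent

Molar mass of (Na0.22K0.78)AlSi3O8: 0.22×22.99 + 0.78×39.098 + 1×26.982 + 3×28.085 + 8×15.999 = 274.783 g/mol.
Mass of Al per formula unit: 1 × 26.982 = 26.982 g.
Weight fraction Al = 26.982 / 274.783 = 0.0982.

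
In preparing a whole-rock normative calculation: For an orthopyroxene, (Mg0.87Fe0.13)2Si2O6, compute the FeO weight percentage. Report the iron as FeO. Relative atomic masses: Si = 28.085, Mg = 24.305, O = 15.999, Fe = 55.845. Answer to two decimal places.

Molar mass of (Mg0.87Fe0.13)2Si2O6 = 1.74·24.305 + 0.26·55.845 + 2·28.085 + 6·15.999 = 208.974 g/mol.
Each formula unit contains 0.26 Fe, equivalent to 0.26/1 = 0.2600 mol FeO.
M(FeO) = 1×55.845 + 1×15.999 = 71.844 g/mol.
Mass of FeO per formula unit = 0.2600 × 71.844 = 18.679 g.
FeO wt% = 18.679 / 208.974 × 100 = 8.94%.

8.94 wt%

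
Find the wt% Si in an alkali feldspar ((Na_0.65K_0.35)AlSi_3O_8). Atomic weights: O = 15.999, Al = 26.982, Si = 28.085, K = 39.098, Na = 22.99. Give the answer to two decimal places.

Molar mass of (Na_0.65K_0.35)AlSi_3O_8: 0.65*22.99 + 0.35*39.098 + 1*26.982 + 3*28.085 + 8*15.999 = 267.857 g/mol.
Mass of Si per formula unit: 3 × 28.085 = 84.255 g.
Weight fraction Si = 84.255 / 267.857 = 0.3146.

31.46 mass %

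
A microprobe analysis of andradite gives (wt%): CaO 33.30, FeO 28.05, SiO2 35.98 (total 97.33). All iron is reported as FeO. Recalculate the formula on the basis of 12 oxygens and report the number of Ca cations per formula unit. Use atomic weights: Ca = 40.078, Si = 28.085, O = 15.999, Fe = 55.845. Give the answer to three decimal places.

3.266 Ca apfu

CaO (M=56.077): mol = 0.59383; Ca = 0.59383, O = 0.59383.
FeO (M=71.844): mol = 0.39043; Fe = 0.39043, O = 0.39043.
SiO2 (M=60.083): mol = 0.59884; Si = 0.59884, O = 1.19768.
ΣO = 2.18194; factor = 12/ΣO = 5.49969.
Ca apfu = 0.59383 × 5.49969 = 3.266.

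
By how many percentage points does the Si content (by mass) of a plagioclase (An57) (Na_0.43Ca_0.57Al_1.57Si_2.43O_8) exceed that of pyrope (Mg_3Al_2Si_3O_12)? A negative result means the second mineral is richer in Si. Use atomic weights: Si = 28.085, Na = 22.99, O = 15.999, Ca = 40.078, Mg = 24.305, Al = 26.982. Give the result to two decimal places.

M(Na_0.43Ca_0.57Al_1.57Si_2.43O_8) = 271.330 g/mol, so wt% Si = 68.247/271.330 × 100 = 25.15%.
M(Mg_3Al_2Si_3O_12) = 403.122 g/mol, so wt% Si = 84.255/403.122 × 100 = 20.90%.
25.15 − 20.90 = 4.25 pp.

4.25 percentage points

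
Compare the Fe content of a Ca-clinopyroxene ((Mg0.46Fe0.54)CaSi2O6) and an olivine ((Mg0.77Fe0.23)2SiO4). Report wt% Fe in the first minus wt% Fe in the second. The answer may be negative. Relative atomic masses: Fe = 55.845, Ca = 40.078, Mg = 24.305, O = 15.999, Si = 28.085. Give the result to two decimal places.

First mineral: 30.156 g Fe in 233.579 g formula = 12.91 wt% Fe.
Second mineral: 25.689 g Fe in 155.199 g formula = 16.55 wt% Fe.
12.91% − 16.55% gives a difference of -3.64 percentage points.

-3.64 percentage points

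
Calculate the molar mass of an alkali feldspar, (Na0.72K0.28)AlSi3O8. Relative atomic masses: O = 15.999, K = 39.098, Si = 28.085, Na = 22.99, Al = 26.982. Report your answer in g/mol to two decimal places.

266.73 g/mol

M = 0.72·22.99 + 0.28·39.098 + 1·26.982 + 3·28.085 + 8·15.999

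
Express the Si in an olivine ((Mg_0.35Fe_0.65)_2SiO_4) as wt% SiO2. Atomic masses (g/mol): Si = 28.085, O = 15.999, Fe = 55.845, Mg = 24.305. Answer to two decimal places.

33.07 wt%

Formula mass = 181.693 g/mol.
1 Si → 1.0000 mol SiO2 per formula unit; M(SiO2) = 60.083, so SiO2 mass = 60.083 g.
60.083/181.693 × 100 = 33.07 wt%.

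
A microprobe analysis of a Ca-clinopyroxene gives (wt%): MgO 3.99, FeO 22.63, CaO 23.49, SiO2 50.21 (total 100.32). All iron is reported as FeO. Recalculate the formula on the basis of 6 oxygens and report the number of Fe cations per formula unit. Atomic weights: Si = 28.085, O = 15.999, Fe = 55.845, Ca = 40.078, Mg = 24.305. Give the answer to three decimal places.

MgO (M=40.304): mol = 0.09900; Mg = 0.09900, O = 0.09900.
FeO (M=71.844): mol = 0.31499; Fe = 0.31499, O = 0.31499.
CaO (M=56.077): mol = 0.41889; Ca = 0.41889, O = 0.41889.
SiO2 (M=60.083): mol = 0.83568; Si = 0.83568, O = 1.67136.
ΣO = 2.50424; factor = 6/ΣO = 2.39594.
Fe apfu = 0.31499 × 2.39594 = 0.755.

0.755 Fe apfu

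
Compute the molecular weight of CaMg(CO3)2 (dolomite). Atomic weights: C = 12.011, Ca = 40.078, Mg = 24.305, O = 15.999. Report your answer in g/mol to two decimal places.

M = 1·40.078 + 1·24.305 + 2·12.011 + 6·15.999

184.40 g/mol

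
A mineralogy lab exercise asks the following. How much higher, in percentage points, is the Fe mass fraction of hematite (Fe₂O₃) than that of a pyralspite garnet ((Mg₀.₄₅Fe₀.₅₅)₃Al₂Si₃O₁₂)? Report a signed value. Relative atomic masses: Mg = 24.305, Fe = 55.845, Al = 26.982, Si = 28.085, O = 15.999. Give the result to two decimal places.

49.70 percentage points

Fe in Fe₂O₃: molar mass 159.687 g/mol; 2×55.845 = 111.690 g → 69.94 wt%.
Fe in (Mg₀.₄₅Fe₀.₅₅)₃Al₂Si₃O₁₂: molar mass 455.163 g/mol; 1.65×55.845 = 92.144 g → 20.24 wt%.
Difference = 69.94 − 20.24 = 49.70 percentage points.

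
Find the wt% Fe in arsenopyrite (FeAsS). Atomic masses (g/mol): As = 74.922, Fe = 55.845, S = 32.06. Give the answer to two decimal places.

34.30 weight percent

M(FeAsS) = 162.827 g/mol.
Fe contributes 1 × 55.845 = 55.845 g per mole.
55.845/162.827 = 0.3430 → 34.30%.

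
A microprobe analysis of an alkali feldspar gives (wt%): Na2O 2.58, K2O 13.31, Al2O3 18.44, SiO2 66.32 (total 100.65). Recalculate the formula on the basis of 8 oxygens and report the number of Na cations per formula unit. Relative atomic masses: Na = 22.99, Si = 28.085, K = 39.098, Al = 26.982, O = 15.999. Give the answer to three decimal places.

2.58 wt% Na2O ÷ 61.979 g/mol = 0.04163 mol, giving 0.08326 Na and 0.04163 O.
13.31 wt% K2O ÷ 94.195 g/mol = 0.14130 mol, giving 0.28260 K and 0.14130 O.
18.44 wt% Al2O3 ÷ 101.961 g/mol = 0.18085 mol, giving 0.36170 Al and 0.54255 O.
66.32 wt% SiO2 ÷ 60.083 g/mol = 1.10381 mol, giving 1.10381 Si and 2.20762 O.
Oxygen sums to 2.93310; scaling by 8/2.93310 = 2.72749 puts the formula on 8 O.
Na: 0.08326 × 2.72749 = 0.227 atoms per formula unit.

0.227 Na apfu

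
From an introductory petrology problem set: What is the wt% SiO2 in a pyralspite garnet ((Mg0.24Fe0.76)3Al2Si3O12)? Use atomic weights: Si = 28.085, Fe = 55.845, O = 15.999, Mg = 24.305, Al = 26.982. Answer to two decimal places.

37.94 wt%

M((Mg0.24Fe0.76)3Al2Si3O12) = 475.033 g/mol; M(SiO2) = 60.083 g/mol.
Moles SiO2 per formula unit = 3 Si ÷ 1 = 3.0000.
SiO2 fraction = (3.0000 × 60.083) / 475.033 = 180.249/475.033 = 0.3794.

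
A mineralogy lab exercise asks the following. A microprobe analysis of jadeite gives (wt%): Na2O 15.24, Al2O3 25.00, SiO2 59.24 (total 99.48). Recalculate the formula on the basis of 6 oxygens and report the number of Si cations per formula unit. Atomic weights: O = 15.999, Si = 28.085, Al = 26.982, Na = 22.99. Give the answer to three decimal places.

2.003 Si apfu

Na2O: 15.24/61.979 = 0.24589 mol → 0.49178 mol Na, 0.24589 mol O.
Al2O3: 25.00/101.961 = 0.24519 mol → 0.49038 mol Al, 0.73557 mol O.
SiO2: 59.24/60.083 = 0.98597 mol → 0.98597 mol Si, 1.97194 mol O.
Total oxygen = 2.95340 mol. Normalization factor = 6/2.95340 = 2.03156.
Si per 6 O = 0.98597 × 2.03156 = 2.003.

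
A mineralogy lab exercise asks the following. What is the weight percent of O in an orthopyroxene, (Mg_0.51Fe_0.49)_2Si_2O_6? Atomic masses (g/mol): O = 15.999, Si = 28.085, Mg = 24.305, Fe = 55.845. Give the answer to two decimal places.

M((Mg_0.51Fe_0.49)_2Si_2O_6) = 231.683 g/mol.
O contributes 6 × 15.999 = 95.994 g per mole.
95.994/231.683 = 0.4143 → 41.43%.

41.43 wt%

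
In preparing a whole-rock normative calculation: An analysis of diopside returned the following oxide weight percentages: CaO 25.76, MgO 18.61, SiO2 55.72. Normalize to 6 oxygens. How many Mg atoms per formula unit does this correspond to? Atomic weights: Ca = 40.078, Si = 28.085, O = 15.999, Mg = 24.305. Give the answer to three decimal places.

25.76 wt% CaO ÷ 56.077 g/mol = 0.45937 mol, giving 0.45937 Ca and 0.45937 O.
18.61 wt% MgO ÷ 40.304 g/mol = 0.46174 mol, giving 0.46174 Mg and 0.46174 O.
55.72 wt% SiO2 ÷ 60.083 g/mol = 0.92738 mol, giving 0.92738 Si and 1.85476 O.
Oxygen sums to 2.77587; scaling by 6/2.77587 = 2.16148 puts the formula on 6 O.
Mg: 0.46174 × 2.16148 = 0.998 atoms per formula unit.

0.998 Mg apfu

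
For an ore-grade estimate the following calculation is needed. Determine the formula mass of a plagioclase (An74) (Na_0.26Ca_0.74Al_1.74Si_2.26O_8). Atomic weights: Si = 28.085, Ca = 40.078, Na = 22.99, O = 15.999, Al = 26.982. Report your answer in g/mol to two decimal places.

The formula mass is the sum 0.26(22.99) + 0.74(40.078) + 1.74(26.982) + 2.26(28.085) + 8(15.999).

274.05 g/mol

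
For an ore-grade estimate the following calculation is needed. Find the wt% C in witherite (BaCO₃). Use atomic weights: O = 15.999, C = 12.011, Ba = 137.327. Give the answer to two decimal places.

6.09 wt%

Formula mass = 1*137.327 + 1*12.011 + 3*15.999 = 197.335 g/mol, of which 12.011 g is C.
So C makes up 12.011/197.335 = 0.0609 of the mass, i.e. 6.09%.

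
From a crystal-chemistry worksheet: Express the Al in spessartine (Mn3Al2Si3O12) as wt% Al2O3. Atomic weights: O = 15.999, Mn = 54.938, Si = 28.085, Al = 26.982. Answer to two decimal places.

20.60 wt%

M(Mn3Al2Si3O12) = 495.021 g/mol; M(Al2O3) = 101.961 g/mol.
Moles Al2O3 per formula unit = 2 Al ÷ 2 = 1.0000.
Al2O3 fraction = (1.0000 × 101.961) / 495.021 = 101.961/495.021 = 0.2060.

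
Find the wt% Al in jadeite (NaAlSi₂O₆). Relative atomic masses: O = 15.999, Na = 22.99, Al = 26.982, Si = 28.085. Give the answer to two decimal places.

13.35 weight percent

Molar mass of NaAlSi₂O₆: 1×22.99 + 1×26.982 + 2×28.085 + 6×15.999 = 202.136 g/mol.
Mass of Al per formula unit: 1 × 26.982 = 26.982 g.
Weight fraction Al = 26.982 / 202.136 = 0.1335.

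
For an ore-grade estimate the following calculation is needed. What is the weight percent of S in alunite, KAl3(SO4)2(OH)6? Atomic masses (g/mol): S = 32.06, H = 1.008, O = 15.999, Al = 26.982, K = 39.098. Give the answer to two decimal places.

M(KAl3(SO4)2(OH)6) = 414.198 g/mol.
S contributes 2 × 32.06 = 64.120 g per mole.
64.120/414.198 = 0.1548 → 15.48%.

15.48 wt%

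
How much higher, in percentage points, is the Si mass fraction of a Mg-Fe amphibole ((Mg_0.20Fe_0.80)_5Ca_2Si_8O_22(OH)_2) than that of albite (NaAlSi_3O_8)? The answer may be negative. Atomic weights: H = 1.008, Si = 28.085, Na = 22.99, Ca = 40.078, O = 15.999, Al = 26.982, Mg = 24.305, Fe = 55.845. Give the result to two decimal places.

-8.19 percentage points

M((Mg_0.20Fe_0.80)_5Ca_2Si_8O_22(OH)_2) = 938.513 g/mol, so wt% Si = 224.680/938.513 × 100 = 23.94%.
M(NaAlSi_3O_8) = 262.219 g/mol, so wt% Si = 84.255/262.219 × 100 = 32.13%.
23.94 − 32.13 = -8.19 pp.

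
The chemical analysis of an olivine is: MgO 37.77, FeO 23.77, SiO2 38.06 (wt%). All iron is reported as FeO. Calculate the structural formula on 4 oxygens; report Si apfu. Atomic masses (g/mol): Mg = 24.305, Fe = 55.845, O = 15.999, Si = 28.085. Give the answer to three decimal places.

MgO (M=40.304): mol = 0.93713; Mg = 0.93713, O = 0.93713.
FeO (M=71.844): mol = 0.33086; Fe = 0.33086, O = 0.33086.
SiO2 (M=60.083): mol = 0.63346; Si = 0.63346, O = 1.26692.
ΣO = 2.53491; factor = 4/ΣO = 1.57797.
Si apfu = 0.63346 × 1.57797 = 1.000.

1.000 Si apfu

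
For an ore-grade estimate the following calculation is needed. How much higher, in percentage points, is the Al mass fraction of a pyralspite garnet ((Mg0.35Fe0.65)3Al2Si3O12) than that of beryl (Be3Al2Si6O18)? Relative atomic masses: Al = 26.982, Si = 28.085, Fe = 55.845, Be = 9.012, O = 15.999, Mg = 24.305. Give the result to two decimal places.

M((Mg0.35Fe0.65)3Al2Si3O12) = 464.625 g/mol, so wt% Al = 53.964/464.625 × 100 = 11.61%.
M(Be3Al2Si6O18) = 537.492 g/mol, so wt% Al = 53.964/537.492 × 100 = 10.04%.
11.61 − 10.04 = 1.57 pp.

1.57 percentage points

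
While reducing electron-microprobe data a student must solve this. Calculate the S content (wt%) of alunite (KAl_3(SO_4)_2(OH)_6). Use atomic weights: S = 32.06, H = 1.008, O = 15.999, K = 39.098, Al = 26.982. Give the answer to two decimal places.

15.48 wt%

Formula mass = 1*39.098 + 3*26.982 + 2*32.06 + 14*15.999 + 6*1.008 = 414.198 g/mol, of which 64.120 g is S.
So S makes up 64.120/414.198 = 0.1548 of the mass, i.e. 15.48%.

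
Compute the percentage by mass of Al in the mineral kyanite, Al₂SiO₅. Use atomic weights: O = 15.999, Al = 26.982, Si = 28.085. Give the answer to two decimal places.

M(Al₂SiO₅) = 162.044 g/mol.
Al contributes 2 × 26.982 = 53.964 g per mole.
53.964/162.044 = 0.3330 → 33.30%.

33.30 wt%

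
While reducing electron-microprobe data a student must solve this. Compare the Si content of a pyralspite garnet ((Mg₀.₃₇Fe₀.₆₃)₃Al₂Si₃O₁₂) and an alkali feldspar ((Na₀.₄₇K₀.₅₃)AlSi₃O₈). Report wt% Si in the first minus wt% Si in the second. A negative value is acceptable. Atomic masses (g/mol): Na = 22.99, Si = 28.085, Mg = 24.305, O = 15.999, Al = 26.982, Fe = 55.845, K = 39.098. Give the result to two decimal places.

-12.91 percentage points

Si in (Mg₀.₃₇Fe₀.₆₃)₃Al₂Si₃O₁₂: molar mass 462.733 g/mol; 3×28.085 = 84.255 g → 18.21 wt%.
Si in (Na₀.₄₇K₀.₅₃)AlSi₃O₈: molar mass 270.756 g/mol; 3×28.085 = 84.255 g → 31.12 wt%.
Difference = 18.21 − 31.12 = -12.91 percentage points.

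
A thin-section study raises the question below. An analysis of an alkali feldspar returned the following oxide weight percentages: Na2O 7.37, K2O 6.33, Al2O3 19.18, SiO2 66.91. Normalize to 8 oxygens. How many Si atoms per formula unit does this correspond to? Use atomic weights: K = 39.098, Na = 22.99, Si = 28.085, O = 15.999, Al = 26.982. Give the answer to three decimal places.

2.992 Si apfu

Na2O (M=61.979): mol = 0.11891; Na = 0.23782, O = 0.11891.
K2O (M=94.195): mol = 0.06720; K = 0.13440, O = 0.06720.
Al2O3 (M=101.961): mol = 0.18811; Al = 0.37622, O = 0.56433.
SiO2 (M=60.083): mol = 1.11363; Si = 1.11363, O = 2.22726.
ΣO = 2.97770; factor = 8/ΣO = 2.68664.
Si apfu = 1.11363 × 2.68664 = 2.992.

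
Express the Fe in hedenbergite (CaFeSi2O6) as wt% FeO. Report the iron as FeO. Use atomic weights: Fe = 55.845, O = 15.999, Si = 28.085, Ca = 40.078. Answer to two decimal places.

28.96 wt%

M(CaFeSi2O6) = 248.087 g/mol; M(FeO) = 71.844 g/mol.
Moles FeO per formula unit = 1 Fe ÷ 1 = 1.0000.
FeO fraction = (1.0000 × 71.844) / 248.087 = 71.844/248.087 = 0.2896.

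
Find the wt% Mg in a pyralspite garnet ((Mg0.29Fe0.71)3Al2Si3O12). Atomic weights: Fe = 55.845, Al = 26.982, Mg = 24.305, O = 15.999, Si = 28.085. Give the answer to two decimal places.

M((Mg0.29Fe0.71)3Al2Si3O12) = 470.302 g/mol.
Mg contributes 0.87 × 24.305 = 21.145 g per mole.
21.145/470.302 = 0.0450 → 4.50%.

4.50 weight percent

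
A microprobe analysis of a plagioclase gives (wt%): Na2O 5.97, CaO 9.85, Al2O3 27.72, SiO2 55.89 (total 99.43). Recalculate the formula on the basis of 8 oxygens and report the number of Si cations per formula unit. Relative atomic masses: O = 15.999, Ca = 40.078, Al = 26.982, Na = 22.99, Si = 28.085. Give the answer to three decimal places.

2.524 Si apfu

Na2O: 5.97/61.979 = 0.09632 mol → 0.19264 mol Na, 0.09632 mol O.
CaO: 9.85/56.077 = 0.17565 mol → 0.17565 mol Ca, 0.17565 mol O.
Al2O3: 27.72/101.961 = 0.27187 mol → 0.54374 mol Al, 0.81561 mol O.
SiO2: 55.89/60.083 = 0.93021 mol → 0.93021 mol Si, 1.86042 mol O.
Total oxygen = 2.94800 mol. Normalization factor = 8/2.94800 = 2.71370.
Si per 8 O = 0.93021 × 2.71370 = 2.524.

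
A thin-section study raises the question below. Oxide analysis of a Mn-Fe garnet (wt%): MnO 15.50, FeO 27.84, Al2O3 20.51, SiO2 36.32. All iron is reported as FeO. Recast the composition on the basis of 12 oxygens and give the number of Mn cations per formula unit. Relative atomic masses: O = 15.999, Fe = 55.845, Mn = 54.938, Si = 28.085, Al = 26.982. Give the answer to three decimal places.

15.50 wt% MnO ÷ 70.937 g/mol = 0.21850 mol, giving 0.21850 Mn and 0.21850 O.
27.84 wt% FeO ÷ 71.844 g/mol = 0.38751 mol, giving 0.38751 Fe and 0.38751 O.
20.51 wt% Al2O3 ÷ 101.961 g/mol = 0.20116 mol, giving 0.40232 Al and 0.60348 O.
36.32 wt% SiO2 ÷ 60.083 g/mol = 0.60450 mol, giving 0.60450 Si and 1.20900 O.
Oxygen sums to 2.41849; scaling by 12/2.41849 = 4.96177 puts the formula on 12 O.
Mn: 0.21850 × 4.96177 = 1.084 atoms per formula unit.

1.084 Mn apfu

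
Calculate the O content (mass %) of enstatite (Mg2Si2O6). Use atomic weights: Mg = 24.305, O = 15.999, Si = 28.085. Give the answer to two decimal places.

Formula mass = 2×24.305 + 2×28.085 + 6×15.999 = 200.774 g/mol, of which 95.994 g is O.
So O makes up 95.994/200.774 = 0.4781 of the mass, i.e. 47.81%.

47.81 mass %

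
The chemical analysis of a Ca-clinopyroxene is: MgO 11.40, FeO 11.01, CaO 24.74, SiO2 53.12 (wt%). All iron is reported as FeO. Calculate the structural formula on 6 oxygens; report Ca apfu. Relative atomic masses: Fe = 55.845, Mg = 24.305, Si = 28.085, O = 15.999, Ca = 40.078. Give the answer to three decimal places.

1.001 Ca apfu

MgO: 11.40/40.304 = 0.28285 mol → 0.28285 mol Mg, 0.28285 mol O.
FeO: 11.01/71.844 = 0.15325 mol → 0.15325 mol Fe, 0.15325 mol O.
CaO: 24.74/56.077 = 0.44118 mol → 0.44118 mol Ca, 0.44118 mol O.
SiO2: 53.12/60.083 = 0.88411 mol → 0.88411 mol Si, 1.76822 mol O.
Total oxygen = 2.64550 mol. Normalization factor = 6/2.64550 = 2.26800.
Ca per 6 O = 0.44118 × 2.26800 = 1.001.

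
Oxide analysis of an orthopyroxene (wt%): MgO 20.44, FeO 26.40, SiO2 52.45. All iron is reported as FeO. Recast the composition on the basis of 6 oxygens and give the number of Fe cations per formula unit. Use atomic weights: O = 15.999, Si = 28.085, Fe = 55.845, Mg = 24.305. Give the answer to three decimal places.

0.841 Fe apfu

MgO: 20.44/40.304 = 0.50715 mol → 0.50715 mol Mg, 0.50715 mol O.
FeO: 26.40/71.844 = 0.36746 mol → 0.36746 mol Fe, 0.36746 mol O.
SiO2: 52.45/60.083 = 0.87296 mol → 0.87296 mol Si, 1.74592 mol O.
Total oxygen = 2.62053 mol. Normalization factor = 6/2.62053 = 2.28961.
Fe per 6 O = 0.36746 × 2.28961 = 0.841.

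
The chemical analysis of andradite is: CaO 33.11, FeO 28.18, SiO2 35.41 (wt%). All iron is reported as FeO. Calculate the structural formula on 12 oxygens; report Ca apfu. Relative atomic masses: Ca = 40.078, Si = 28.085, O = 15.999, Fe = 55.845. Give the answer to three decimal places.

CaO: 33.11/56.077 = 0.59044 mol → 0.59044 mol Ca, 0.59044 mol O.
FeO: 28.18/71.844 = 0.39224 mol → 0.39224 mol Fe, 0.39224 mol O.
SiO2: 35.41/60.083 = 0.58935 mol → 0.58935 mol Si, 1.17870 mol O.
Total oxygen = 2.16138 mol. Normalization factor = 12/2.16138 = 5.55201.
Ca per 12 O = 0.59044 × 5.55201 = 3.278.

3.278 Ca apfu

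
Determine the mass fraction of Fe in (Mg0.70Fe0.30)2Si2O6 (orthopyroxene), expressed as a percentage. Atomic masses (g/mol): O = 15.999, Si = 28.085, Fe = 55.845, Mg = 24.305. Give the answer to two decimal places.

15.25 mass %

Molar mass of (Mg0.70Fe0.30)2Si2O6: 1.40*24.305 + 0.60*55.845 + 2*28.085 + 6*15.999 = 219.698 g/mol.
Mass of Fe per formula unit: 0.60 × 55.845 = 33.507 g.
Weight fraction Fe = 33.507 / 219.698 = 0.1525.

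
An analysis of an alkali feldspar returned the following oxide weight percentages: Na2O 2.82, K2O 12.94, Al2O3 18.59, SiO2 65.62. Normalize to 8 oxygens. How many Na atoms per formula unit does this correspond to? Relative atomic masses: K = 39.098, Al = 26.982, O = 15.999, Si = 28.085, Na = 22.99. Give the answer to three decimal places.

Na2O (M=61.979): mol = 0.04550; Na = 0.09100, O = 0.04550.
K2O (M=94.195): mol = 0.13737; K = 0.27474, O = 0.13737.
Al2O3 (M=101.961): mol = 0.18232; Al = 0.36464, O = 0.54696.
SiO2 (M=60.083): mol = 1.09216; Si = 1.09216, O = 2.18432.
ΣO = 2.91415; factor = 8/ΣO = 2.74523.
Na apfu = 0.09100 × 2.74523 = 0.250.

0.250 Na apfu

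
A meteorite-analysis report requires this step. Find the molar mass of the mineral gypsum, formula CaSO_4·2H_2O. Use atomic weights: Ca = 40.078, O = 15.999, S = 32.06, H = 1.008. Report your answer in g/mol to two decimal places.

M = 1(40.078) + 1(32.06) + 6(15.999) + 4(1.008)

172.16 g/mol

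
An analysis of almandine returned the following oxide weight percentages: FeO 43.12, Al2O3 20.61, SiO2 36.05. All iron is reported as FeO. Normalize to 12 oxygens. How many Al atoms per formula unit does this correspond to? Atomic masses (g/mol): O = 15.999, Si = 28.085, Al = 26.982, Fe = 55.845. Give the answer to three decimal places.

FeO: 43.12/71.844 = 0.60019 mol → 0.60019 mol Fe, 0.60019 mol O.
Al2O3: 20.61/101.961 = 0.20214 mol → 0.40428 mol Al, 0.60642 mol O.
SiO2: 36.05/60.083 = 0.60000 mol → 0.60000 mol Si, 1.20000 mol O.
Total oxygen = 2.40661 mol. Normalization factor = 12/2.40661 = 4.98627.
Al per 12 O = 0.40428 × 4.98627 = 2.016.

2.016 Al apfu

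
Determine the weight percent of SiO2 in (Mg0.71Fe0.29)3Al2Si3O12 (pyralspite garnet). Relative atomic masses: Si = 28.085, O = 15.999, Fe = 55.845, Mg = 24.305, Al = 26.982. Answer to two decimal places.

Formula mass = 430.562 g/mol.
3 Si → 3.0000 mol SiO2 per formula unit; M(SiO2) = 60.083, so SiO2 mass = 180.249 g.
180.249/430.562 × 100 = 41.86 wt%.

41.86 wt%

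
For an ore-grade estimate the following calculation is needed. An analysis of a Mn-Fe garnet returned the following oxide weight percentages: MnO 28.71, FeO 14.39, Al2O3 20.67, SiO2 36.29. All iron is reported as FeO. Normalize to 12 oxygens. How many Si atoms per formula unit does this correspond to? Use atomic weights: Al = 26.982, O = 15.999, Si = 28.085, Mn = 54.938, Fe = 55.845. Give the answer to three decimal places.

2.994 Si apfu

MnO (M=70.937): mol = 0.40473; Mn = 0.40473, O = 0.40473.
FeO (M=71.844): mol = 0.20030; Fe = 0.20030, O = 0.20030.
Al2O3 (M=101.961): mol = 0.20272; Al = 0.40544, O = 0.60816.
SiO2 (M=60.083): mol = 0.60400; Si = 0.60400, O = 1.20800.
ΣO = 2.42119; factor = 12/ΣO = 4.95624.
Si apfu = 0.60400 × 4.95624 = 2.994.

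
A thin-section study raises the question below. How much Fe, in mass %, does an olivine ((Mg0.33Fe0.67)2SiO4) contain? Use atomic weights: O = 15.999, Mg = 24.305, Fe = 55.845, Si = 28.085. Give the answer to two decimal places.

40.90 mass %

M((Mg0.33Fe0.67)2SiO4) = 182.955 g/mol.
Fe contributes 1.34 × 55.845 = 74.832 g per mole.
74.832/182.955 = 0.4090 → 40.90%.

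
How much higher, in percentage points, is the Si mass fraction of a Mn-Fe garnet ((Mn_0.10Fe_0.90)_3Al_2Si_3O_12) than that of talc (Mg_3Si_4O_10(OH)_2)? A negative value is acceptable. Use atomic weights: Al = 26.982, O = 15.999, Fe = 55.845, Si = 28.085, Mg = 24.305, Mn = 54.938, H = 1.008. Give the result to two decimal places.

-12.68 percentage points

M((Mn_0.10Fe_0.90)_3Al_2Si_3O_12) = 497.470 g/mol, so wt% Si = 84.255/497.470 × 100 = 16.94%.
M(Mg_3Si_4O_10(OH)_2) = 379.259 g/mol, so wt% Si = 112.340/379.259 × 100 = 29.62%.
16.94 − 29.62 = -12.68 pp.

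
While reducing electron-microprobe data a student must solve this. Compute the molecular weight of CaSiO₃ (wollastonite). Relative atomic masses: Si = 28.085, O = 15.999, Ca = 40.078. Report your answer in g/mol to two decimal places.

116.16 g/mol

M = 1×40.078 + 1×28.085 + 3×15.999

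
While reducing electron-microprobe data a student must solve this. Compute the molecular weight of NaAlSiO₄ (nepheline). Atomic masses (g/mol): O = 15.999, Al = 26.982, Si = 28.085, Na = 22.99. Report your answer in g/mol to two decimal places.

M = 1(22.99) + 1(26.982) + 1(28.085) + 4(15.999)

142.05 g/mol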